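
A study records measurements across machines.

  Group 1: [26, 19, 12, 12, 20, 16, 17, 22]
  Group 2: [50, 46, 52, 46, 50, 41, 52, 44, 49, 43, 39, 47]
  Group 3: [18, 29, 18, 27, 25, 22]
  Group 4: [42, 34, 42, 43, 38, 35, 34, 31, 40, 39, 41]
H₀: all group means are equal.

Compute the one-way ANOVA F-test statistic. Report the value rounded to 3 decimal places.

test statistic = 84.890

Group means [18.00, 46.58, 23.17, 38.09], grand mean 34.081
SSB = Σnᵢ(x̄ᵢ−x̄)² = 4836.098; SSW = ΣΣ(x−x̄ᵢ)² = 626.659
MSB = 4836.098/3 = 1612.0326; MSW = 626.659/33 = 18.9897
F = MSB/MSW = 84.8900
df = (3, 33)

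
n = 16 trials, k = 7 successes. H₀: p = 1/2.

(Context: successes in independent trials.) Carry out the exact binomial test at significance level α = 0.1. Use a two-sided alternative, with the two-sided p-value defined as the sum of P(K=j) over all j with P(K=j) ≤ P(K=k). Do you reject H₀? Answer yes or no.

Exact binomial: n=16, k=7, p₀=1/2=0.5000
P(X=j) = C(n,j)·p₀^j·(1−p₀)^(n−j); p = Σ P(X=j) over j with P(X=j) ≤ P(X=7)
p-value (two-sided) = 0.80362
At α=0.1: p ≥ α → fail to reject H₀

reject H₀: no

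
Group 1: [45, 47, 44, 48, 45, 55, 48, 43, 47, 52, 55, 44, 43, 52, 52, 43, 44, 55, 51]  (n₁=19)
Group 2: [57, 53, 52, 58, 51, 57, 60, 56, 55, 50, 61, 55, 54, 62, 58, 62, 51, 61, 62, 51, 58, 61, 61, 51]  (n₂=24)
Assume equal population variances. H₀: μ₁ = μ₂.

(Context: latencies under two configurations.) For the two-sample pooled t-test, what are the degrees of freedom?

df = n₁ + n₂ − 2 = 19 + 24 − 2 = 41

degrees of freedom = 41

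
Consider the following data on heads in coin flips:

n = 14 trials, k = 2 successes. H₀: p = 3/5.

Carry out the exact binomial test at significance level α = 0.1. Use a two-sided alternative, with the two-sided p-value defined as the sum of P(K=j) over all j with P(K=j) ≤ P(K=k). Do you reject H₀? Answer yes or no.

reject H₀: yes

Exact binomial: n=14, k=2, p₀=3/5=0.6000
P(X=j) = C(n,j)·p₀^j·(1−p₀)^(n−j); p = Σ P(X=j) over j with P(X=j) ≤ P(X=2)
p-value (two-sided) = 0.00061
At α=0.1: p < α → reject H₀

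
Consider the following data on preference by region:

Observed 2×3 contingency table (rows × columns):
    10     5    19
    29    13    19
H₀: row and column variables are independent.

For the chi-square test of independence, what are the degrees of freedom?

degrees of freedom = 2

df = (r−1)(c−1) = (2−1)·(3−1) = 2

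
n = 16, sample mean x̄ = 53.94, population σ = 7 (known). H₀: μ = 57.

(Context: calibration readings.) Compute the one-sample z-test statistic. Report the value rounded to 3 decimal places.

test statistic = -1.749

SE = σ/√n = 7/√16 = 1.7500
z = (x̄−μ₀)/SE = (53.94−57)/1.7500 = -1.7486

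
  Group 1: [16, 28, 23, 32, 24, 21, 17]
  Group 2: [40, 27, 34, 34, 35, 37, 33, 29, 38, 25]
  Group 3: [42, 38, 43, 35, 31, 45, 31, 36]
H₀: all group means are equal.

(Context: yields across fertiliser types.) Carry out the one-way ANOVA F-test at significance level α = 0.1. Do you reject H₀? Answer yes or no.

Group means [23.00, 33.20, 37.62], grand mean 31.760
SSB = Σnᵢ(x̄ᵢ−x̄)² = 833.085; SSW = ΣΣ(x−x̄ᵢ)² = 607.475
MSB = 833.085/2 = 416.5425; MSW = 607.475/22 = 27.6125
F = MSB/MSW = 15.0853
df = (2, 22)
p-value (upper-tail) = 0.00007
At α=0.1: p < α → reject H₀

reject H₀: yes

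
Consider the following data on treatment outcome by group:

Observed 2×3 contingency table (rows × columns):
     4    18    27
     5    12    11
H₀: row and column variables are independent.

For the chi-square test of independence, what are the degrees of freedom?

df = (r−1)(c−1) = (2−1)·(3−1) = 2

degrees of freedom = 2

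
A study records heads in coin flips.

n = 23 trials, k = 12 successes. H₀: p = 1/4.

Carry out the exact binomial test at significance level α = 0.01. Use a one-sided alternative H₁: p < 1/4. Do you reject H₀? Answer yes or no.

reject H₀: no

Exact binomial: n=23, k=12, p₀=1/4=0.2500
P(X≤12) from Σ C(n,i)·p₀^i·(1−p₀)^(n−i)
p-value (one-sided, H₁ less) = 0.99876
At α=0.01: p ≥ α → fail to reject H₀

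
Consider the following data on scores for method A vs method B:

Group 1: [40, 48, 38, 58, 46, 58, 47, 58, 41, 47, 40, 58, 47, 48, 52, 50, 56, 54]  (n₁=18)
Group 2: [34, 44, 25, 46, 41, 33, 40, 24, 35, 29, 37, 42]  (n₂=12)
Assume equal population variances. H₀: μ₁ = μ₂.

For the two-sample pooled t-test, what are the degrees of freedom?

degrees of freedom = 28

df = n₁ + n₂ − 2 = 18 + 12 − 2 = 28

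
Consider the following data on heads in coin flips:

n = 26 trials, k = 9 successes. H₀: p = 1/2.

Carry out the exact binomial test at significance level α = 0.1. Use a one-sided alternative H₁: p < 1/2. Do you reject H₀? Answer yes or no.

reject H₀: yes

Exact binomial: n=26, k=9, p₀=1/2=0.5000
P(X≤9) from Σ C(n,i)·p₀^i·(1−p₀)^(n−i)
p-value (one-sided, H₁ less) = 0.08432
At α=0.1: p < α → reject H₀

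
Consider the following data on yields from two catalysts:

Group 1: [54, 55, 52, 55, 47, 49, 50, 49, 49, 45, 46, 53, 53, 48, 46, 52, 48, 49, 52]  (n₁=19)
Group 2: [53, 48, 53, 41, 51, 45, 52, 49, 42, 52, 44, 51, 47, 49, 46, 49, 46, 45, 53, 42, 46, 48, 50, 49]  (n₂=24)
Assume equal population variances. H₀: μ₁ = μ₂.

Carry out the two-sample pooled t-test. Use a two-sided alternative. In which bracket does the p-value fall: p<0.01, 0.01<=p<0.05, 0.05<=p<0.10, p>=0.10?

p-value bracket: 0.01<=p<0.05

x̄₁=50.105, s₁=3.107, n₁=19
x̄₂=47.958, s₂=3.617, n₂=24
s_p² = [18·3.107² + 23·3.617²]/41 = 11.5792
SE = √(s_p²·(1/19+1/24)) = 1.0449
t = (50.105−47.958)/1.0449 = 2.0546
df = 41
p-value (two-sided) = 0.04633
→ bracket: 0.01<=p<0.05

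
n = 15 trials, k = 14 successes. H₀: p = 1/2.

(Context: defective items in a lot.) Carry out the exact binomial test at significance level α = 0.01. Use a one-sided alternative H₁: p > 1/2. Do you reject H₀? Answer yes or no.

Exact binomial: n=15, k=14, p₀=1/2=0.5000
P(X≥14) from Σ C(n,i)·p₀^i·(1−p₀)^(n−i)
p-value (one-sided, H₁ greater) = 0.00049
At α=0.01: p < α → reject H₀

reject H₀: yes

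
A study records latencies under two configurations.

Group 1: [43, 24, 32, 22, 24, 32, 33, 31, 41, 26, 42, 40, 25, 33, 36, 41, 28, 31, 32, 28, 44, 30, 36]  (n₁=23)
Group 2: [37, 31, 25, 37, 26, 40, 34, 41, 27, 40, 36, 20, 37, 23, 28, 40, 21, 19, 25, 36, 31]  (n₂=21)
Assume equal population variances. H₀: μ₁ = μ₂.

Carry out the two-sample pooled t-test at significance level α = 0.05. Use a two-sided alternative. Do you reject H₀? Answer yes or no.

x̄₁=32.783, s₁=6.612, n₁=23
x̄₂=31.143, s₂=7.282, n₂=21
s_p² = [22·6.612² + 20·7.282²]/42 = 48.1544
SE = √(s_p²·(1/23+1/21)) = 2.0945
t = (32.783−31.143)/2.0945 = 0.7829
df = 42
p-value (two-sided) = 0.43808
At α=0.05: p ≥ α → fail to reject H₀

reject H₀: no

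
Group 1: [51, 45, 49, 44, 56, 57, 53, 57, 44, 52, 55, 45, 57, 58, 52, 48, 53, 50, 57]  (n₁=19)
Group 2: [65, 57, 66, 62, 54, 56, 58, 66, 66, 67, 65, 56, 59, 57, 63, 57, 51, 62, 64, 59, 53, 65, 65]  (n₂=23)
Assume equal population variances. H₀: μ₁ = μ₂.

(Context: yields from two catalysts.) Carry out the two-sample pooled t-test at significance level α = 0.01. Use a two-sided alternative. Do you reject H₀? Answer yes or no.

x̄₁=51.737, s₁=4.817, n₁=19
x̄₂=60.565, s₂=4.832, n₂=23
s_p² = [18·4.817² + 22·4.832²]/40 = 23.2834
SE = √(s_p²·(1/19+1/23)) = 1.4959
t = (51.737−60.565)/1.4959 = -5.9017
df = 40
p-value (two-sided) = 0.00000
At α=0.01: p < α → reject H₀

reject H₀: yes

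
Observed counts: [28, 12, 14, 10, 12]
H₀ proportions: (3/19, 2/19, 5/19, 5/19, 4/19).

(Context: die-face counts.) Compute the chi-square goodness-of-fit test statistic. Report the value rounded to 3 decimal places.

test statistic = 31.133

n = 76; E_i = n·p_i = [12.00, 8.00, 20.00, 20.00, 16.00]
χ² = (28−12.00)²/12.00 + (12−8.00)²/8.00 + (14−20.00)²/20.00 + (10−20.00)²/20.00 + (12−16.00)²/16.00 = 31.1333
df = 4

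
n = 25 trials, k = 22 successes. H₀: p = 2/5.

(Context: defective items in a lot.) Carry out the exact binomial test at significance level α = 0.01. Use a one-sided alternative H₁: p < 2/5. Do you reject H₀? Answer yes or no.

Exact binomial: n=25, k=22, p₀=2/5=0.4000
P(X≤22) from Σ C(n,i)·p₀^i·(1−p₀)^(n−i)
p-value (one-sided, H₁ less) = 1.00000
At α=0.01: p ≥ α → fail to reject H₀

reject H₀: no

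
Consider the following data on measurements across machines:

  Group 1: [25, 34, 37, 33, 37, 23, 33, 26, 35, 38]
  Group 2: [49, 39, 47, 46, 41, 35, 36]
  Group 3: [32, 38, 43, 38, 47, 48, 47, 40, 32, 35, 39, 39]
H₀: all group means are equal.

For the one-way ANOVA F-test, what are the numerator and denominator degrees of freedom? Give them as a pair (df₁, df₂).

k = 3 groups, N = 29 total
df = (k−1, N−k) = (3−1, 29−3) = (2, 26)

degrees of freedom = [2, 26]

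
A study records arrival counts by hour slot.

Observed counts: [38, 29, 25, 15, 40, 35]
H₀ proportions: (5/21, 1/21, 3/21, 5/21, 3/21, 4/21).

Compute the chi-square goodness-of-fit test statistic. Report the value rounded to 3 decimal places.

n = 182; E_i = n·p_i = [43.33, 8.67, 26.00, 43.33, 26.00, 34.67]
χ² = (38−43.33)²/43.33 + (29−8.67)²/8.67 + (25−26.00)²/26.00 + (15−43.33)²/43.33 + (40−26.00)²/26.00 + (35−34.67)²/34.67 = 74.4673
df = 5

test statistic = 74.467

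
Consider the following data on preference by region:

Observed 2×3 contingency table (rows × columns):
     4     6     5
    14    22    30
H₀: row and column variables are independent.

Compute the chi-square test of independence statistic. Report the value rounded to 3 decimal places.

test statistic = 0.736

Row totals [15, 66], col totals [18, 28, 35], n=81
χ² = (4−3.33)²/3.33 + (6−5.19)²/5.19 + (5−6.48)²/6.48 + (14−14.67)²/14.67 + (22−22.81)²/22.81 + (30−28.52)²/28.52 = 0.7364
df = 2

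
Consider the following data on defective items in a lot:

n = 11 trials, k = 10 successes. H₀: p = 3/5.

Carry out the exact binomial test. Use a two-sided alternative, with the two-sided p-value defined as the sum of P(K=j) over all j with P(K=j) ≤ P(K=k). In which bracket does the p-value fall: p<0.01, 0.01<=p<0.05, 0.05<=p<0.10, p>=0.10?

Exact binomial: n=11, k=10, p₀=3/5=0.6000
P(X=j) = C(n,j)·p₀^j·(1−p₀)^(n−j); p = Σ P(X=j) over j with P(X=j) ≤ P(X=10)
p-value (two-sided) = 0.05951
→ bracket: 0.05<=p<0.10

p-value bracket: 0.05<=p<0.10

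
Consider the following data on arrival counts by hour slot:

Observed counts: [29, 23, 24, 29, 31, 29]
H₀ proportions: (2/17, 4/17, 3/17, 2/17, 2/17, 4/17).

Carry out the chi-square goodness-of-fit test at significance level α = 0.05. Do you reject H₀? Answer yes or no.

reject H₀: yes

n = 165; E_i = n·p_i = [19.41, 38.82, 29.12, 19.41, 19.41, 38.82]
χ² = (29−19.41)²/19.41 + (23−38.82)²/38.82 + (24−29.12)²/29.12 + (29−19.41)²/19.41 + (31−19.41)²/19.41 + (29−38.82)²/38.82 = 26.2242
df = 5
p-value (upper-tail) = 0.00008
At α=0.05: p < α → reject H₀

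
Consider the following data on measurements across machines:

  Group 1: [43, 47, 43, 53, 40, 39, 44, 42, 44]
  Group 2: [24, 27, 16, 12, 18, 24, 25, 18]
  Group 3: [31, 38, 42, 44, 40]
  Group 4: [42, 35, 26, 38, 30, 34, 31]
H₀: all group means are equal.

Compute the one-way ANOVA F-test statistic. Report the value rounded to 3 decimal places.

Group means [43.89, 20.50, 39.00, 33.71], grand mean 34.138
SSB = Σnᵢ(x̄ᵢ−x̄)² = 2463.131; SSW = ΣΣ(x−x̄ᵢ)² = 598.317
MSB = 2463.131/3 = 821.0436; MSW = 598.317/25 = 23.9327
F = MSB/MSW = 34.3064
df = (3, 25)

test statistic = 34.306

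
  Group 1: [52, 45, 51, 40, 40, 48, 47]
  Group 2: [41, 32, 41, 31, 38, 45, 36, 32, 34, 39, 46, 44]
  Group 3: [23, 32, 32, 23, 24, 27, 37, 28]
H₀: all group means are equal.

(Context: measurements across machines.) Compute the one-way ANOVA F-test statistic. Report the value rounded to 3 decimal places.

Group means [46.14, 38.25, 28.25], grand mean 37.333
SSB = Σnᵢ(x̄ᵢ−x̄)² = 1213.393; SSW = ΣΣ(x−x̄ᵢ)² = 626.607
MSB = 1213.393/2 = 606.6964; MSW = 626.607/24 = 26.1086
F = MSB/MSW = 23.2374
df = (2, 24)

test statistic = 23.237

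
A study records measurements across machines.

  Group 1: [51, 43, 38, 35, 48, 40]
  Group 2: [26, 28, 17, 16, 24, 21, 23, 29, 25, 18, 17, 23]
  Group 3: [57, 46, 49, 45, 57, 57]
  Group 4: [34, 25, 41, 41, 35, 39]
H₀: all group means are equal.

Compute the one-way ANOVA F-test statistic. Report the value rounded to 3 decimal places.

test statistic = 45.683

Group means [42.50, 22.25, 51.83, 35.83], grand mean 34.933
SSB = Σnᵢ(x̄ᵢ−x̄)² = 3992.450; SSW = ΣΣ(x−x̄ᵢ)² = 757.417
MSB = 3992.450/3 = 1330.8167; MSW = 757.417/26 = 29.1314
F = MSB/MSW = 45.6832
df = (3, 26)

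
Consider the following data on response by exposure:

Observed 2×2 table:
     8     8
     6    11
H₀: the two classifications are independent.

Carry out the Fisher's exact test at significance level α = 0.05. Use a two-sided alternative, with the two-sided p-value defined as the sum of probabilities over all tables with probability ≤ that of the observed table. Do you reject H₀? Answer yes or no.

reject H₀: no

Margins: r₁=16, r₂=17, c₁=14, c₂=19, n=33
p_obs = C(16,8)·C(17,6)/C(33,14); sum pmf over tables with pmf ≤ p_obs
p-value (two-sided) = 0.49053
At α=0.05: p ≥ α → fail to reject H₀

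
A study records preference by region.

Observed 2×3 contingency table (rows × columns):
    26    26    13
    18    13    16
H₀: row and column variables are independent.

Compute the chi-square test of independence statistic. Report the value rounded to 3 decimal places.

test statistic = 3.290

Row totals [65, 47], col totals [44, 39, 29], n=112
χ² = (26−25.54)²/25.54 + (26−22.63)²/22.63 + (13−16.83)²/16.83 + (18−18.46)²/18.46 + (13−16.37)²/16.37 + (16−12.17)²/12.17 = 3.2904
df = 2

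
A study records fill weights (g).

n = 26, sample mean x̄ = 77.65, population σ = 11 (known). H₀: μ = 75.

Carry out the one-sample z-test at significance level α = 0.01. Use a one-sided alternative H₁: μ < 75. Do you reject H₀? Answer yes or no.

reject H₀: no

SE = σ/√n = 11/√26 = 2.1573
z = (x̄−μ₀)/SE = (77.65−75)/2.1573 = 1.2284
p-value (one-sided, H₁ less) = 0.89035
At α=0.01: p ≥ α → fail to reject H₀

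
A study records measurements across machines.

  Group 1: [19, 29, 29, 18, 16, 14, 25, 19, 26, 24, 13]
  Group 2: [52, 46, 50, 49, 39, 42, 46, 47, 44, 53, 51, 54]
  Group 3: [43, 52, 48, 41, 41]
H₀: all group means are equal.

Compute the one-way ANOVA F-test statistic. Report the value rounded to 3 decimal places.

Group means [21.09, 47.75, 45.00], grand mean 36.786
SSB = Σnᵢ(x̄ᵢ−x̄)² = 4489.555; SSW = ΣΣ(x−x̄ᵢ)² = 659.159
MSB = 4489.555/2 = 2244.7776; MSW = 659.159/25 = 26.3664
F = MSB/MSW = 85.1379
df = (2, 25)

test statistic = 85.138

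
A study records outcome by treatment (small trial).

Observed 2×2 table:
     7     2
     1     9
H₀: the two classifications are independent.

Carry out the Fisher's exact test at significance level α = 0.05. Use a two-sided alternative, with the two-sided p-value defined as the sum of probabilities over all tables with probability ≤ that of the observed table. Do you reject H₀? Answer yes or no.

Margins: r₁=9, r₂=10, c₁=8, c₂=11, n=19
p_obs = C(9,7)·C(10,1)/C(19,8); sum pmf over tables with pmf ≤ p_obs
p-value (two-sided) = 0.00548
At α=0.05: p < α → reject H₀

reject H₀: yes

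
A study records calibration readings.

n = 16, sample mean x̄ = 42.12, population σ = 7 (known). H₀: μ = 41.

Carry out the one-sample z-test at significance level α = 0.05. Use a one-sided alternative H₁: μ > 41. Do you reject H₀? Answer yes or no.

SE = σ/√n = 7/√16 = 1.7500
z = (x̄−μ₀)/SE = (42.12−41)/1.7500 = 0.6400
p-value (one-sided, H₁ greater) = 0.26109
At α=0.05: p ≥ α → fail to reject H₀

reject H₀: no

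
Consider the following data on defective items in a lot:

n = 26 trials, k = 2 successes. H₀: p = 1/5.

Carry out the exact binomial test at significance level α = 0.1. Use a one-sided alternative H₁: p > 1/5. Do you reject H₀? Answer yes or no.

reject H₀: no

Exact binomial: n=26, k=2, p₀=1/5=0.2000
P(X≥2) from Σ C(n,i)·p₀^i·(1−p₀)^(n−i)
p-value (one-sided, H₁ greater) = 0.97733
At α=0.1: p ≥ α → fail to reject H₀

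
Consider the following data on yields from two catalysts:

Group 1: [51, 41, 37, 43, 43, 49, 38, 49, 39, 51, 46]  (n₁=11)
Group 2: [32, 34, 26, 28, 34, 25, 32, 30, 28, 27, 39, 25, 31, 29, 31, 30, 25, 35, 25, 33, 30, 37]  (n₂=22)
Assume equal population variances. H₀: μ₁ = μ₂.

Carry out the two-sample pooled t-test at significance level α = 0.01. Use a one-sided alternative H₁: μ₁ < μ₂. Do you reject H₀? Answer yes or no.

reject H₀: no

x̄₁=44.273, s₁=5.217, n₁=11
x̄₂=30.273, s₂=4.014, n₂=22
s_p² = [10·5.217² + 21·4.014²]/31 = 19.6950
SE = √(s_p²·(1/11+1/22)) = 1.6388
t = (44.273−30.273)/1.6388 = 8.5428
df = 31
p-value (one-sided, H₁ less) = 1.00000
At α=0.01: p ≥ α → fail to reject H₀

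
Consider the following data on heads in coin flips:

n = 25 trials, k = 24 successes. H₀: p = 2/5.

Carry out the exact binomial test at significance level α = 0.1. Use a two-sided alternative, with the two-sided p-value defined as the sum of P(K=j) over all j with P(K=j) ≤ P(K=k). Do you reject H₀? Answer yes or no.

reject H₀: yes

Exact binomial: n=25, k=24, p₀=2/5=0.4000
P(X=j) = C(n,j)·p₀^j·(1−p₀)^(n−j); p = Σ P(X=j) over j with P(X=j) ≤ P(X=24)
p-value (two-sided) = 0.00000
At α=0.1: p < α → reject H₀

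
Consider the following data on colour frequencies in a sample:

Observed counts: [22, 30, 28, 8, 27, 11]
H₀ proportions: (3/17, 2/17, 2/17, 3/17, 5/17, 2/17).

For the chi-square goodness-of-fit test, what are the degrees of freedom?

degrees of freedom = 5

df = k − 1 = 6 − 1 = 5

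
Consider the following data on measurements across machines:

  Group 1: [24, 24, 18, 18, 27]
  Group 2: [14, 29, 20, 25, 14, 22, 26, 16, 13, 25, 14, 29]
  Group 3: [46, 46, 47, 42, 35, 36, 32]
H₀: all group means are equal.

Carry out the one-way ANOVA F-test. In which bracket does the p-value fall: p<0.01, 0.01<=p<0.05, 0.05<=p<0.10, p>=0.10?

p-value bracket: p<0.01

Group means [22.20, 20.58, 40.57], grand mean 26.750
SSB = Σnᵢ(x̄ᵢ−x̄)² = 1897.069; SSW = ΣΣ(x−x̄ᵢ)² = 713.431
MSB = 1897.069/2 = 948.5345; MSW = 713.431/21 = 33.9729
F = MSB/MSW = 27.9203
df = (2, 21)
p-value (upper-tail) = 0.00000
→ bracket: p<0.01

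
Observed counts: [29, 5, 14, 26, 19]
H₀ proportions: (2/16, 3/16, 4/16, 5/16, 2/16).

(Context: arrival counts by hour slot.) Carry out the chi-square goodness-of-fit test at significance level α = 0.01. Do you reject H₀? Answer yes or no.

reject H₀: yes

n = 93; E_i = n·p_i = [11.62, 17.44, 23.25, 29.06, 11.62]
χ² = (29−11.62)²/11.62 + (5−17.44)²/17.44 + (14−23.25)²/23.25 + (26−29.06)²/29.06 + (19−11.62)²/11.62 = 43.5219
df = 4
p-value (upper-tail) = 0.00000
At α=0.01: p < α → reject H₀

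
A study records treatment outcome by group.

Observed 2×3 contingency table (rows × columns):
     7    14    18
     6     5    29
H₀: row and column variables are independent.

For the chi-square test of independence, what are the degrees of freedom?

degrees of freedom = 2

df = (r−1)(c−1) = (2−1)·(3−1) = 2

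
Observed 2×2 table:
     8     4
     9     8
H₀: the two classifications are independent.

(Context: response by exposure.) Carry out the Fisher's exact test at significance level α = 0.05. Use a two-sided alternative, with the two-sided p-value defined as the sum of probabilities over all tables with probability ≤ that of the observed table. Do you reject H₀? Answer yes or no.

reject H₀: no

Margins: r₁=12, r₂=17, c₁=17, c₂=12, n=29
p_obs = C(12,8)·C(17,9)/C(29,17); sum pmf over tables with pmf ≤ p_obs
p-value (two-sided) = 0.70320
At α=0.05: p ≥ α → fail to reject H₀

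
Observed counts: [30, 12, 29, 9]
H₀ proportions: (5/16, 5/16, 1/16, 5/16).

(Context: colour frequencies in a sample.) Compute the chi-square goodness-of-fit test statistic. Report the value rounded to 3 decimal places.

n = 80; E_i = n·p_i = [25.00, 25.00, 5.00, 25.00]
χ² = (30−25.00)²/25.00 + (12−25.00)²/25.00 + (29−5.00)²/5.00 + (9−25.00)²/25.00 = 133.2000
df = 3

test statistic = 133.200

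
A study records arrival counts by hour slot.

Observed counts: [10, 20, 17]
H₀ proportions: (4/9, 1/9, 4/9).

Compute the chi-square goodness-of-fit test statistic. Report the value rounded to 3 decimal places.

n = 47; E_i = n·p_i = [20.89, 5.22, 20.89]
χ² = (10−20.89)²/20.89 + (20−5.22)²/5.22 + (17−20.89)²/20.89 = 48.2181
df = 2

test statistic = 48.218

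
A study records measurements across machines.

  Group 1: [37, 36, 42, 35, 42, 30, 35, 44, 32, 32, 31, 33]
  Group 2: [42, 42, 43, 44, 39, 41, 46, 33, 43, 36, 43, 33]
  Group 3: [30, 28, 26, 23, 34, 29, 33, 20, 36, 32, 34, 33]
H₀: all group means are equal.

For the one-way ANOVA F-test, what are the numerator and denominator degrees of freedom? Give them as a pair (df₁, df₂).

degrees of freedom = [2, 33]

k = 3 groups, N = 36 total
df = (k−1, N−k) = (3−1, 36−3) = (2, 33)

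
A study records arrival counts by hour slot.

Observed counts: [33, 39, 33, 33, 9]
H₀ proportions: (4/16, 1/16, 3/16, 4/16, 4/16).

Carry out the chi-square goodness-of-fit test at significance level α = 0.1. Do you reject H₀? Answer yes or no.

n = 147; E_i = n·p_i = [36.75, 9.19, 27.56, 36.75, 36.75]
χ² = (33−36.75)²/36.75 + (39−9.19)²/9.19 + (33−27.56)²/27.56 + (33−36.75)²/36.75 + (9−36.75)²/36.75 = 119.5306
df = 4
p-value (upper-tail) = 0.00000
At α=0.1: p < α → reject H₀

reject H₀: yes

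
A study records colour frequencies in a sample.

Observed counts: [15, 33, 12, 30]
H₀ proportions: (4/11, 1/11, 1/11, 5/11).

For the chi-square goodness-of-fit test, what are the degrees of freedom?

df = k − 1 = 4 − 1 = 3

degrees of freedom = 3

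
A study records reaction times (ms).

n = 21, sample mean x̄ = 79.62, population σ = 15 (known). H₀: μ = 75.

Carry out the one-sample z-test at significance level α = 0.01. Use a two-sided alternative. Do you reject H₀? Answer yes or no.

SE = σ/√n = 15/√21 = 3.2733
z = (x̄−μ₀)/SE = (79.62−75)/3.2733 = 1.4114
p-value (two-sided) = 0.15812
At α=0.01: p ≥ α → fail to reject H₀

reject H₀: no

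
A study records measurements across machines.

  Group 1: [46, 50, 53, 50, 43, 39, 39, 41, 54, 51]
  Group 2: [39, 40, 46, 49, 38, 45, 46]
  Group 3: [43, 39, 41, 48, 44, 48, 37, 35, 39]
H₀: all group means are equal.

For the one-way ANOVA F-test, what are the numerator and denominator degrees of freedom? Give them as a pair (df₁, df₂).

k = 3 groups, N = 26 total
df = (k−1, N−k) = (3−1, 26−3) = (2, 23)

degrees of freedom = [2, 23]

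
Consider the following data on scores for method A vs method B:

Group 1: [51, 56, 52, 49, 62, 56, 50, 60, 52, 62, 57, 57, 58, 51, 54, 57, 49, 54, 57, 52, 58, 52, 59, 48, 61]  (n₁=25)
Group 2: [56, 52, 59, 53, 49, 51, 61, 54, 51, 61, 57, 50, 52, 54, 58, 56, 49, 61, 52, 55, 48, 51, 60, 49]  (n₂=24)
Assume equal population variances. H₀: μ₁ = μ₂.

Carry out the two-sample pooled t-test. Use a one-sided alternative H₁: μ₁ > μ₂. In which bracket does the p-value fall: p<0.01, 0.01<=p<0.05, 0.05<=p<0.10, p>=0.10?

p-value bracket: p>=0.10

x̄₁=54.960, s₁=4.218, n₁=25
x̄₂=54.125, s₂=4.215, n₂=24
s_p² = [24·4.218² + 23·4.215²]/47 = 17.7784
SE = √(s_p²·(1/25+1/24)) = 1.2049
t = (54.960−54.125)/1.2049 = 0.6930
df = 47
p-value (one-sided, H₁ greater) = 0.24587
→ bracket: p>=0.10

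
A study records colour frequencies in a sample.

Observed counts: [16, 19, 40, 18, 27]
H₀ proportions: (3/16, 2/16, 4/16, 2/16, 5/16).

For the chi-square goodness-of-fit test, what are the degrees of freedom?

df = k − 1 = 5 − 1 = 4

degrees of freedom = 4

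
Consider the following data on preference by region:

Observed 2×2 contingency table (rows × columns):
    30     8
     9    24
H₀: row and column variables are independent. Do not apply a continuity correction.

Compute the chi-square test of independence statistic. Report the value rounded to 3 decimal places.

test statistic = 19.050

Row totals [38, 33], col totals [39, 32], n=71
χ² = (30−20.87)²/20.87 + (8−17.13)²/17.13 + (9−18.13)²/18.13 + (24−14.87)²/14.87 = 19.0501
df = 1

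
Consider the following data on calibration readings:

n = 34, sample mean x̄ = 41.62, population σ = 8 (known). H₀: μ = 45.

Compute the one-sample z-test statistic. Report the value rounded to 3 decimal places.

SE = σ/√n = 8/√34 = 1.3720
z = (x̄−μ₀)/SE = (41.62−45)/1.3720 = -2.4636

test statistic = -2.464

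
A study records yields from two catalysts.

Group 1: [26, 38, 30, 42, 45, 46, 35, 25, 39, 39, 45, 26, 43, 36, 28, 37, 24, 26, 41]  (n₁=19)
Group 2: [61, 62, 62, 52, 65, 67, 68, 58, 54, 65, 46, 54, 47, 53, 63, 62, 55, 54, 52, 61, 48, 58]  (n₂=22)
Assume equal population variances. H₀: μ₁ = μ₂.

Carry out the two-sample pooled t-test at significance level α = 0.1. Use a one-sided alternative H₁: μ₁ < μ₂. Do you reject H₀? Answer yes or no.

x̄₁=35.316, s₁=7.645, n₁=19
x̄₂=57.591, s₂=6.493, n₂=22
s_p² = [18·7.645² + 21·6.493²]/39 = 49.6775
SE = √(s_p²·(1/19+1/22)) = 2.2074
t = (35.316−57.591)/2.2074 = -10.0910
df = 39
p-value (one-sided, H₁ less) = 0.00000
At α=0.1: p < α → reject H₀

reject H₀: yes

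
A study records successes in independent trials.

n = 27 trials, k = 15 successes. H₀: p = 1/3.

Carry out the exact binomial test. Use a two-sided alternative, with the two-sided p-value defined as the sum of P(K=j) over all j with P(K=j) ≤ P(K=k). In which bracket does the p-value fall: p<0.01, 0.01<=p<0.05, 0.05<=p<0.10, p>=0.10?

Exact binomial: n=27, k=15, p₀=1/3=0.3333
P(X=j) = C(n,j)·p₀^j·(1−p₀)^(n−j); p = Σ P(X=j) over j with P(X=j) ≤ P(X=15)
p-value (two-sided) = 0.02261
→ bracket: 0.01<=p<0.05

p-value bracket: 0.01<=p<0.05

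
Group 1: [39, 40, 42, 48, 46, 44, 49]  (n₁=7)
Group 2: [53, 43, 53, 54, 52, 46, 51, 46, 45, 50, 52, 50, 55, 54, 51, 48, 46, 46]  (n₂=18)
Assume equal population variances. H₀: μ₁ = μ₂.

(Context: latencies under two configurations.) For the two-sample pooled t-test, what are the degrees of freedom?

df = n₁ + n₂ − 2 = 7 + 18 − 2 = 23

degrees of freedom = 23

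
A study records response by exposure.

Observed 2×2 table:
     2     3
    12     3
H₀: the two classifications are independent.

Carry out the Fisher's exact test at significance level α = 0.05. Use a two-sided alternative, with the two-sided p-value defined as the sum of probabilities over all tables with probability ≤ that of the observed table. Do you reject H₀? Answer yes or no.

Margins: r₁=5, r₂=15, c₁=14, c₂=6, n=20
p_obs = C(5,2)·C(15,12)/C(20,14); sum pmf over tables with pmf ≤ p_obs
p-value (two-sided) = 0.13132
At α=0.05: p ≥ α → fail to reject H₀

reject H₀: no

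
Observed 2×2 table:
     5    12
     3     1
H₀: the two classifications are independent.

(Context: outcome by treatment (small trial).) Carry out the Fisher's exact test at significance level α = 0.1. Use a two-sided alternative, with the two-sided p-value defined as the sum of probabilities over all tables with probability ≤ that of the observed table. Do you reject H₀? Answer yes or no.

reject H₀: no

Margins: r₁=17, r₂=4, c₁=8, c₂=13, n=21
p_obs = C(17,5)·C(4,3)/C(21,8); sum pmf over tables with pmf ≤ p_obs
p-value (two-sided) = 0.25280
At α=0.1: p ≥ α → fail to reject H₀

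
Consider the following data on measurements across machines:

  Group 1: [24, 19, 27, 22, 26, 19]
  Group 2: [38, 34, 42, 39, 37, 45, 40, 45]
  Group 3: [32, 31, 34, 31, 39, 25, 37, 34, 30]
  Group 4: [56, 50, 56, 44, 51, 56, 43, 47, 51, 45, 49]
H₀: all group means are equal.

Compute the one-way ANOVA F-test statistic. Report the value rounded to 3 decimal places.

Group means [22.83, 40.00, 32.56, 49.82], grand mean 38.176
SSB = Σnᵢ(x̄ᵢ−x̄)² = 3214.249; SSW = ΣΣ(x−x̄ᵢ)² = 526.692
MSB = 3214.249/3 = 1071.4164; MSW = 526.692/30 = 17.5564
F = MSB/MSW = 61.0271
df = (3, 30)

test statistic = 61.027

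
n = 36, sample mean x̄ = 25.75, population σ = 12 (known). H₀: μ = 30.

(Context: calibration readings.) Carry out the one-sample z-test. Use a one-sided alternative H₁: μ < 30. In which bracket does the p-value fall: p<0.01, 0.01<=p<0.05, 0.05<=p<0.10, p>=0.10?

p-value bracket: 0.01<=p<0.05

SE = σ/√n = 12/√36 = 2.0000
z = (x̄−μ₀)/SE = (25.75−30)/2.0000 = -2.1250
p-value (one-sided, H₁ less) = 0.01679
→ bracket: 0.01<=p<0.05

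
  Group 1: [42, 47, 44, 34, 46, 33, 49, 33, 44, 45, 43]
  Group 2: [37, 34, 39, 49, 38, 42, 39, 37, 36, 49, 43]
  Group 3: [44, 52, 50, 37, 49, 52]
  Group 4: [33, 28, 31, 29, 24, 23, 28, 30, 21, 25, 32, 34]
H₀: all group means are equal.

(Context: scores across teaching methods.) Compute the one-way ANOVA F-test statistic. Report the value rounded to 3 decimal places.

Group means [41.82, 40.27, 47.33, 28.17], grand mean 38.125
SSB = Σnᵢ(x̄ᵢ−x̄)² = 1899.557; SSW = ΣΣ(x−x̄ᵢ)² = 944.818
MSB = 1899.557/3 = 633.1856; MSW = 944.818/36 = 26.2449
F = MSB/MSW = 24.1260
df = (3, 36)

test statistic = 24.126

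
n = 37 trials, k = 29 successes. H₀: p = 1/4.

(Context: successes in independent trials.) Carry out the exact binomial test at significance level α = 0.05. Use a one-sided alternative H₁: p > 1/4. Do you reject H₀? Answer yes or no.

reject H₀: yes

Exact binomial: n=37, k=29, p₀=1/4=0.2500
P(X≥29) from Σ C(n,i)·p₀^i·(1−p₀)^(n−i)
p-value (one-sided, H₁ greater) = 0.00000
At α=0.05: p < α → reject H₀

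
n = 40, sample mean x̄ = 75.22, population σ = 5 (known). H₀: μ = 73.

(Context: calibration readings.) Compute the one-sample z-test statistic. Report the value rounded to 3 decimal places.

test statistic = 2.808

SE = σ/√n = 5/√40 = 0.7906
z = (x̄−μ₀)/SE = (75.22−73)/0.7906 = 2.8081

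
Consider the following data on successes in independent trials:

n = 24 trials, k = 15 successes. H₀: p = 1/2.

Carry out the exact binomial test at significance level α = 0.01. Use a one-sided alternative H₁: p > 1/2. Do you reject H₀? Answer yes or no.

reject H₀: no

Exact binomial: n=24, k=15, p₀=1/2=0.5000
P(X≥15) from Σ C(n,i)·p₀^i·(1−p₀)^(n−i)
p-value (one-sided, H₁ greater) = 0.15373
At α=0.01: p ≥ α → fail to reject H₀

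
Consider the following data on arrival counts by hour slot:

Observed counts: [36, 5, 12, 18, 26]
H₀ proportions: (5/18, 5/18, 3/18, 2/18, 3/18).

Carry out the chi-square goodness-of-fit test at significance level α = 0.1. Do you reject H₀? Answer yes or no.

n = 97; E_i = n·p_i = [26.94, 26.94, 16.17, 10.78, 16.17]
χ² = (36−26.94)²/26.94 + (5−26.94)²/26.94 + (12−16.17)²/16.17 + (18−10.78)²/10.78 + (26−16.17)²/16.17 = 32.8103
df = 4
p-value (upper-tail) = 0.00000
At α=0.1: p < α → reject H₀

reject H₀: yes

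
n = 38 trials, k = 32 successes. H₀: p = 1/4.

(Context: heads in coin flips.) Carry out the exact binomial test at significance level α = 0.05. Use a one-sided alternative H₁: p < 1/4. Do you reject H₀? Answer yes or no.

Exact binomial: n=38, k=32, p₀=1/4=0.2500
P(X≤32) from Σ C(n,i)·p₀^i·(1−p₀)^(n−i)
p-value (one-sided, H₁ less) = 1.00000
At α=0.05: p ≥ α → fail to reject H₀

reject H₀: no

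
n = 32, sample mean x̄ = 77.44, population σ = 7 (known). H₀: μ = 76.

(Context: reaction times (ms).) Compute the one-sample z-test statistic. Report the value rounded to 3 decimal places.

SE = σ/√n = 7/√32 = 1.2374
z = (x̄−μ₀)/SE = (77.44−76)/1.2374 = 1.1637

test statistic = 1.164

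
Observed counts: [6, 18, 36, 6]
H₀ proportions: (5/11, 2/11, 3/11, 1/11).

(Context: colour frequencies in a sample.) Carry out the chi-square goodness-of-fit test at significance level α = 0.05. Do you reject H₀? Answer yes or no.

reject H₀: yes

n = 66; E_i = n·p_i = [30.00, 12.00, 18.00, 6.00]
χ² = (6−30.00)²/30.00 + (18−12.00)²/12.00 + (36−18.00)²/18.00 + (6−6.00)²/6.00 = 40.2000
df = 3
p-value (upper-tail) = 0.00000
At α=0.05: p < α → reject H₀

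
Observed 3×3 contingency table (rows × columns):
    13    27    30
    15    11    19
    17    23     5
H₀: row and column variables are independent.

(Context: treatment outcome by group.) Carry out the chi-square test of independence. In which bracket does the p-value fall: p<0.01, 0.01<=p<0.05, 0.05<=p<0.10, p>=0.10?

p-value bracket: p<0.01

Row totals [70, 45, 45], col totals [45, 61, 54], n=160
χ² = (13−19.69)²/19.69 + (27−26.69)²/26.69 + (30−23.62)²/23.62 + (15−12.66)²/12.66 + (11−17.16)²/17.16 + (19−15.19)²/15.19 + (17−12.66)²/12.66 + (23−17.16)²/17.16 + (5−15.19)²/15.19 = 17.9106
df = 4
p-value (upper-tail) = 0.00128
→ bracket: p<0.01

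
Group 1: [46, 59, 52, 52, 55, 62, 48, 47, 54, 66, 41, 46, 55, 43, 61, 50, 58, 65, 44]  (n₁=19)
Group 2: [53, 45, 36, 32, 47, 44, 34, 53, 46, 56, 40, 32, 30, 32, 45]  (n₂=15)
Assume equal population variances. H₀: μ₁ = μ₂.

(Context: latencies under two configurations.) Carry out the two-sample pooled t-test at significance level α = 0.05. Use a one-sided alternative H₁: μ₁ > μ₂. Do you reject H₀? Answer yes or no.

reject H₀: yes

x̄₁=52.842, s₁=7.537, n₁=19
x̄₂=41.667, s₂=8.649, n₂=15
s_p² = [18·7.537² + 14·8.649²]/32 = 64.6831
SE = √(s_p²·(1/19+1/15)) = 2.7779
t = (52.842−41.667)/2.7779 = 4.0230
df = 32
p-value (one-sided, H₁ greater) = 0.00016
At α=0.05: p < α → reject H₀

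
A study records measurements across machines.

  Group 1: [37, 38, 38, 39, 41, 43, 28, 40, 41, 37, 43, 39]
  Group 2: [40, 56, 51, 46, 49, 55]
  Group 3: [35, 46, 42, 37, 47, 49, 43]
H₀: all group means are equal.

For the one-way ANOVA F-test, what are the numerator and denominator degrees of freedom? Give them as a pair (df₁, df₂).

k = 3 groups, N = 25 total
df = (k−1, N−k) = (3−1, 25−3) = (2, 22)

degrees of freedom = [2, 22]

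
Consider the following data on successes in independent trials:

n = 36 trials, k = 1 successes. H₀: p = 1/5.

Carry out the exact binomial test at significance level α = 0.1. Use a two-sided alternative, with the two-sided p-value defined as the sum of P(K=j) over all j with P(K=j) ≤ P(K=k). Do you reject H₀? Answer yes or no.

reject H₀: yes

Exact binomial: n=36, k=1, p₀=1/5=0.2000
P(X=j) = C(n,j)·p₀^j·(1−p₀)^(n−j); p = Σ P(X=j) over j with P(X=j) ≤ P(X=1)
p-value (two-sided) = 0.00570
At α=0.1: p < α → reject H₀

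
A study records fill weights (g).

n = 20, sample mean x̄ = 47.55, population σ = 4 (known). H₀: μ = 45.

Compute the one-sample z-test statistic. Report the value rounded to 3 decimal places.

test statistic = 2.851

SE = σ/√n = 4/√20 = 0.8944
z = (x̄−μ₀)/SE = (47.55−45)/0.8944 = 2.8510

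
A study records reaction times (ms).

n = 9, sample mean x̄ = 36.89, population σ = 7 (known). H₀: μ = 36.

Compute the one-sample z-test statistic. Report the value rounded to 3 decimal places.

test statistic = 0.381

SE = σ/√n = 7/√9 = 2.3333
z = (x̄−μ₀)/SE = (36.89−36)/2.3333 = 0.3814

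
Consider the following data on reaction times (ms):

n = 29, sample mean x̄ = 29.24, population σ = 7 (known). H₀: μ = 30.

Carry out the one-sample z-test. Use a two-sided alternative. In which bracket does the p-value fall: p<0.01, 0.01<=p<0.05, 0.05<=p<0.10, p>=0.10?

p-value bracket: p>=0.10

SE = σ/√n = 7/√29 = 1.2999
z = (x̄−μ₀)/SE = (29.24−30)/1.2999 = -0.5847
p-value (two-sided) = 0.55877
→ bracket: p>=0.10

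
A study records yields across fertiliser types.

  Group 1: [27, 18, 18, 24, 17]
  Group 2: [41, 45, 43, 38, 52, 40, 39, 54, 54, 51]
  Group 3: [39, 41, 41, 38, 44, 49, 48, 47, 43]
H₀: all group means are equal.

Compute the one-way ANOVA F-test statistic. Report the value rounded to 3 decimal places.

test statistic = 41.220

Group means [20.80, 45.70, 43.33], grand mean 39.625
SSB = Σnᵢ(x̄ᵢ−x̄)² = 2264.725; SSW = ΣΣ(x−x̄ᵢ)² = 576.900
MSB = 2264.725/2 = 1132.3625; MSW = 576.900/21 = 27.4714
F = MSB/MSW = 41.2196
df = (2, 21)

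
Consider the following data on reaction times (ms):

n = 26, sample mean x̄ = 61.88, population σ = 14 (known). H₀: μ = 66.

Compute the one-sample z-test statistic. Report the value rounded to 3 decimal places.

test statistic = -1.501

SE = σ/√n = 14/√26 = 2.7456
z = (x̄−μ₀)/SE = (61.88−66)/2.7456 = -1.5006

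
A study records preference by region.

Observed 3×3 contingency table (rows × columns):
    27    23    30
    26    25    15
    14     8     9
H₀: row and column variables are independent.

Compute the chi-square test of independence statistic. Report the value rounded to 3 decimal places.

Row totals [80, 66, 31], col totals [67, 56, 54], n=177
χ² = (27−30.28)²/30.28 + (23−25.31)²/25.31 + (30−24.41)²/24.41 + (26−24.98)²/24.98 + (25−20.88)²/20.88 + (15−20.14)²/20.14 + (14−11.73)²/11.73 + (8−9.81)²/9.81 + (9−9.46)²/9.46 = 4.8049
df = 4

test statistic = 4.805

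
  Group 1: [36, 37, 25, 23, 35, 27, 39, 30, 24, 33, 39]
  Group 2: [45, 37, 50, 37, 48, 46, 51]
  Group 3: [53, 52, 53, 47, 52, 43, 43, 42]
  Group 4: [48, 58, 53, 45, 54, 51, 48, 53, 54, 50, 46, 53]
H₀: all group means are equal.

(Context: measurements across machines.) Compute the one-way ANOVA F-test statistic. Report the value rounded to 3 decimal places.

test statistic = 30.582

Group means [31.64, 44.86, 48.12, 51.08], grand mean 43.684
SSB = Σnᵢ(x̄ᵢ−x̄)² = 2421.016; SSW = ΣΣ(x−x̄ᵢ)² = 897.194
MSB = 2421.016/3 = 807.0054; MSW = 897.194/34 = 26.3881
F = MSB/MSW = 30.5822
df = (3, 34)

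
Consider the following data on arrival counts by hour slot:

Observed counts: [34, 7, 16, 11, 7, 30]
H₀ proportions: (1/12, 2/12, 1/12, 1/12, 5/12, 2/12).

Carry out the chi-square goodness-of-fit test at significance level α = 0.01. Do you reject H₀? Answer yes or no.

n = 105; E_i = n·p_i = [8.75, 17.50, 8.75, 8.75, 43.75, 17.50]
χ² = (34−8.75)²/8.75 + (7−17.50)²/17.50 + (16−8.75)²/8.75 + (11−8.75)²/8.75 + (7−43.75)²/43.75 + (30−17.50)²/17.50 = 125.5486
df = 5
p-value (upper-tail) = 0.00000
At α=0.01: p < α → reject H₀

reject H₀: yes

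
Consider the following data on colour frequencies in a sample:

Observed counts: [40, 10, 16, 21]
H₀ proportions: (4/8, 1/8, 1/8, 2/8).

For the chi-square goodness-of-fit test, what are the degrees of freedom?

df = k − 1 = 4 − 1 = 3

degrees of freedom = 3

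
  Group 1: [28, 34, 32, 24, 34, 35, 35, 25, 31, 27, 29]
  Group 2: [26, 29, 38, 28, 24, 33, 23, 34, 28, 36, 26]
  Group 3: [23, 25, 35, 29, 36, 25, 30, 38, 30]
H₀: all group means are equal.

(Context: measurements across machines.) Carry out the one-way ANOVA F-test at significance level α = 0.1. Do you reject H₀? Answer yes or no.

reject H₀: no

Group means [30.36, 29.55, 30.11], grand mean 30.000
SSB = Σnᵢ(x̄ᵢ−x̄)² = 3.838; SSW = ΣΣ(x−x̄ᵢ)² = 634.162
MSB = 3.838/2 = 1.9192; MSW = 634.162/28 = 22.6486
F = MSB/MSW = 0.0847
df = (2, 28)
p-value (upper-tail) = 0.91899
At α=0.1: p ≥ α → fail to reject H₀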